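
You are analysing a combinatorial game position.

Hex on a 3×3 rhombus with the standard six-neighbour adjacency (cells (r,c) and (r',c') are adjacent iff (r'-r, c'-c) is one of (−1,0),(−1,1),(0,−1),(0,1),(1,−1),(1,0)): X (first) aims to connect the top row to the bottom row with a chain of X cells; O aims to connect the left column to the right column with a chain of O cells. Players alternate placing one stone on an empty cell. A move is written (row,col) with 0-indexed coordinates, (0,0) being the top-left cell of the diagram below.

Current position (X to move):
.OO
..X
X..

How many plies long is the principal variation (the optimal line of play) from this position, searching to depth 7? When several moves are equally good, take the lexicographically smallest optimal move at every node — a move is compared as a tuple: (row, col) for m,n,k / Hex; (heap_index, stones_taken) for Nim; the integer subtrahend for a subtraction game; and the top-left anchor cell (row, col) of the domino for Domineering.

PV length from [.OO/..X/X..]: 2 plies

[.OO/..X/X..] X move#1: (0,0):-1/XOO/..X/X..*, (1,0):-1/.OO/X.X/X.., (1,1):-1/.OO/.XX/X.., (2,1):-1/.OO/..X/XX., (2,2):-1/.OO/..X/X.X
[XOO/..X/X..] O move#2: (1,0):+1/XOO/O.X/X..*, (1,1):-1/XOO/.OX/X.., (2,1):-1/XOO/..X/XO., (2,2):-1/XOO/..X/X.O
[XOO/O.X/X..] end (terminal -1, X#3); searched .OO/..X/X.. to 7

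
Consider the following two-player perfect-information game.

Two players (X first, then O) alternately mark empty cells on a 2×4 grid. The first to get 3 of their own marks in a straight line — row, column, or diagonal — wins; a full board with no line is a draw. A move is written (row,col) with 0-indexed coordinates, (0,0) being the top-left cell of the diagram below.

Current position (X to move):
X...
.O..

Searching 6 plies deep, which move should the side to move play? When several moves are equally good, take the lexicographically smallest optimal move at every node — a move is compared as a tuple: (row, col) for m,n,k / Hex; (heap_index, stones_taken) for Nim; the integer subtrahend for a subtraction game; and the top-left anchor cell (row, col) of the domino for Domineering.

X's best at [X.../.O..]: (0,1)

p1 X@[X.../.O..]: (0,1)[XX../.O..]+0* (0,2)[X.X./.O..]+0 (0,3)[X..X/.O..]-1 (1,0)[X.../XO..]+0 (1,2)[X.../.OX.]+0 (1,3)[X.../.O.X]+0
p2 O@[XX../.O..]: (0,2)[XXO./.O..]+0* (0,3)[XX.O/.O..]-1 (1,0)[XX../OO..]-1 (1,2)[XX../.OO.]-1 (1,3)[XX../.O.O]-1
p3 X@[XXO./.O..]: (0,3)[XXOX/.O..]-1 (1,0)[XXO./XO..]+0* (1,2)[XXO./.OX.]+0 (1,3)[XXO./.O.X]+0
p4 O@[XXO./XO..]: (0,3)[XXOO/XO..]+0* (1,2)[XXO./XOO.]+0 (1,3)[XXO./XO.O]+0
p5 X@[XXOO/XO..]: (1,2)[XXOO/XOX.]+0* (1,3)[XXOO/XO.X]+0
p6 O@[XXOO/XOX.]: (1,3)[XXOO/XOXO]+0*
p7 X@[XXOO/XOXO] terminal +0; root [X.../.O..] d6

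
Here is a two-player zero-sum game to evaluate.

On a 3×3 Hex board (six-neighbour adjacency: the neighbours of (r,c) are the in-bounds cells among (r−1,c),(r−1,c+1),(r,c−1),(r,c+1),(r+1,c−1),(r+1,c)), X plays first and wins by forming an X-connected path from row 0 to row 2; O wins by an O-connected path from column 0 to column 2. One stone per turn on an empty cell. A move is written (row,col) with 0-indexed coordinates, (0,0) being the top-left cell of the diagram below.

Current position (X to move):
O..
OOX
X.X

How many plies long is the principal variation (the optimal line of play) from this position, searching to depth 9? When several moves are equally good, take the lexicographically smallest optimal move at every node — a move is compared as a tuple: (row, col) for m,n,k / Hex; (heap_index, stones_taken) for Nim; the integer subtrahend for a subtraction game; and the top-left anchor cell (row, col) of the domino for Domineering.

PV length from [O../OOX/X.X]: 1 ply

[O../OOX/X.X] X move#1: (0,1):-1/OX./OOX/X.X, (0,2):+1/O.X/OOX/X.X*, (2,1):-1/O../OOX/XXX
[O.X/OOX/X.X] end (terminal -1, O#2); searched O../OOX/X.X to 9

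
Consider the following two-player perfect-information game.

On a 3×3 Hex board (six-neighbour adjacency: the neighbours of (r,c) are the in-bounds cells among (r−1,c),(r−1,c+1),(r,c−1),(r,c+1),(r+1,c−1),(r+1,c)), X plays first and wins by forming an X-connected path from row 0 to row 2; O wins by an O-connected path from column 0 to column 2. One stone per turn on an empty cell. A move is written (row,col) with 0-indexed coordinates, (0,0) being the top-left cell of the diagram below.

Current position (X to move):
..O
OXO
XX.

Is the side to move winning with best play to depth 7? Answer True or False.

X winning at [..O/OXO/XX.]: True

[..O/OXO/XX.] X move#1: (0,0):-1/X.O/OXO/XX., (0,1):+1/.XO/OXO/XX.*, (2,2):-1/..O/OXO/XXX
[.XO/OXO/XX.] end (terminal -1, O#2); searched ..O/OXO/XX. to 7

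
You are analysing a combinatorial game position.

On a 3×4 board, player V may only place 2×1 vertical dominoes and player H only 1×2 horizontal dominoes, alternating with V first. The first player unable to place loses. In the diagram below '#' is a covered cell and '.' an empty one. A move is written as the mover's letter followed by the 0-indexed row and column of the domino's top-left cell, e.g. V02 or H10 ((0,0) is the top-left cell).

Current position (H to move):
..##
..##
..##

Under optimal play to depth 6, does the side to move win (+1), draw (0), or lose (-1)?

value(..##/..##/..##, H) = +1

[..##/..##/..##] H move#1: H00:-1/####/..##/..##, H10:+1/..##/####/..##*, H20:-1/..##/..##/####
[..##/####/..##] end (terminal -1, V#2); searched ..##/..##/..## to 6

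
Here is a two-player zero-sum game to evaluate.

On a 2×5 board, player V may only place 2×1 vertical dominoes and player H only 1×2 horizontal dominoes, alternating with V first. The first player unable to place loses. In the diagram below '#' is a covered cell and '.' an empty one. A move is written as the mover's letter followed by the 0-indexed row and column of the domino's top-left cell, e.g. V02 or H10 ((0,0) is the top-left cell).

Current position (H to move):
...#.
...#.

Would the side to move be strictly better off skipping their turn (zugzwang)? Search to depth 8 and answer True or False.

zugzwang(...#./...#., H) = False

p1 H@[...#./...#.]: H00[##.#./...#.]-1* H01[.###./...#.]-1 H10[...#./##.#.]-1 H11[...#./.###.]-1
p2 V@[##.#./...#.]: V02[####./..##.]+1* V04[##.##/...##]-1
p3 H@[####./..##.]: H10[####./####.]-1*
p4 V@[####./####.]: V04[#####/#####]+1*
p5 H@[#####/#####] terminal -1; root [...#./...#.] d8
if H skipped the turn, V would face:
~ p1 V@[...#./...#.]: V00[#..#./#..#.]-1 V01[.#.#./.#.#.]+1* V02[..##./..##.]-1 V04[...##/...##]-1
~ p2 H@[.#.#./.#.#.] terminal -1; root [...#./...#.] d8
compare (H): move=-1 vs pass=-1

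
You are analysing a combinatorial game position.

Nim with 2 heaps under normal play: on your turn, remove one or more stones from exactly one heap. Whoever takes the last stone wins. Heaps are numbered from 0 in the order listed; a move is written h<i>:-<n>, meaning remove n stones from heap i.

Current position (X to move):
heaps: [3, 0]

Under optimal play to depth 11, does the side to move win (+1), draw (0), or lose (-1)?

p1 X@[(3,0)]: h0:-1[(2,0)]-1 h0:-2[(1,0)]-1 h0:-3[(0,0)]+1*
p2 O@[(0,0)] terminal -1; root [(3,0)] d11

value((3,0), X) = +1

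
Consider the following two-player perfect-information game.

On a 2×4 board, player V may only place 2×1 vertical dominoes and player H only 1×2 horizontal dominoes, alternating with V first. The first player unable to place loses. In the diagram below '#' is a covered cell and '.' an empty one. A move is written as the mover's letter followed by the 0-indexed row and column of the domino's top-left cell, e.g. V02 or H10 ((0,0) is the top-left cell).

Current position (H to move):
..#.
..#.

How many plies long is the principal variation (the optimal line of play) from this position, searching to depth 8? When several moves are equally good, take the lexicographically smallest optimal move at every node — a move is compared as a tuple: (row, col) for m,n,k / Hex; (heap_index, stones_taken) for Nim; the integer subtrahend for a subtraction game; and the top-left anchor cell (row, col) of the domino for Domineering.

ply 1, H at ..#./..#. | H00=+1→###./..#.*; H10=+1→..#./###.
ply 2, V at ###./..#. | V03=-1→####/..##*
ply 3, H at ####/..## | H10=+1→####/####*
ply 4: ####/#### is terminal -1 (V); from ..#./..#. depth 8

PV length from [..#./..#.]: 3 plies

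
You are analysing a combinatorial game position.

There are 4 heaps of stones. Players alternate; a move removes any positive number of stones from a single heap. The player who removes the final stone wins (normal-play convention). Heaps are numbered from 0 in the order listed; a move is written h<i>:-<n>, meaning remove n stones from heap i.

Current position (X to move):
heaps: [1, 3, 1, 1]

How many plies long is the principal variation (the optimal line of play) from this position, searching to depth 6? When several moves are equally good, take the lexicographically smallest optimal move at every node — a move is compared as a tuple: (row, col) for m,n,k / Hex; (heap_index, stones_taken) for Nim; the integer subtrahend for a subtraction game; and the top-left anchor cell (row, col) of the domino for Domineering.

p1 X@[(1,3,1,1)]: h0:-1[(0,3,1,1)]-1 h1:-1[(1,2,1,1)]-1 h1:-2[(1,1,1,1)]+1* h1:-3[(1,0,1,1)]-1 h2:-1[(1,3,0,1)]-1 h3:-1[(1,3,1,0)]-1
p2 O@[(1,1,1,1)]: h0:-1[(0,1,1,1)]-1* h1:-1[(1,0,1,1)]-1 h2:-1[(1,1,0,1)]-1 h3:-1[(1,1,1,0)]-1
p3 X@[(0,1,1,1)]: h1:-1[(0,0,1,1)]+1* h2:-1[(0,1,0,1)]+1 h3:-1[(0,1,1,0)]+1
p4 O@[(0,0,1,1)]: h2:-1[(0,0,0,1)]-1* h3:-1[(0,0,1,0)]-1
p5 X@[(0,0,0,1)]: h3:-1[(0,0,0,0)]+1*
p6 O@[(0,0,0,0)] terminal -1; root [(1,3,1,1)] d6

PV length from [(1,3,1,1)]: 5 plies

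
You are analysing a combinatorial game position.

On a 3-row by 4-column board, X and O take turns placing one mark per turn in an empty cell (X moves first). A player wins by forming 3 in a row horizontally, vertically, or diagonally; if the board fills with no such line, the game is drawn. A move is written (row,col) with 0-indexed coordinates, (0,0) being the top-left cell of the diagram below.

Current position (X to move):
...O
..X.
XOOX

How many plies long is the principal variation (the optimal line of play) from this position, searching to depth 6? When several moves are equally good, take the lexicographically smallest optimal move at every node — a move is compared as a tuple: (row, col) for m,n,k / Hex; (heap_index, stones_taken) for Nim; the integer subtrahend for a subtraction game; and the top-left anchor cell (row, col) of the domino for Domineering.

PV length from [...O/..X./XOOX]: 3 plies

ply 1, X at ...O/..X./XOOX | (0,0)=+1→X..O/..X./XOOX*; (0,1)=+1→.X.O/..X./XOOX; (0,2)=+1→..XO/..X./XOOX; (1,0)=+1→...O/X.X./XOOX; (1,1)=+1→...O/.XX./XOOX; (1,3)=+1→...O/..XX/XOOX
ply 2, O at X..O/..X./XOOX | (0,1)=-1→XO.O/..X./XOOX*; (0,2)=-1→X.OO/..X./XOOX; (1,0)=-1→X..O/O.X./XOOX; (1,1)=-1→X..O/.OX./XOOX; (1,3)=-1→X..O/..XO/XOOX
ply 3, X at XO.O/..X./XOOX | (0,2)=-1→XOXO/..X./XOOX; (1,0)=+1→XO.O/X.X./XOOX*; (1,1)=-1→XO.O/.XX./XOOX; (1,3)=-1→XO.O/..XX/XOOX
ply 4: XO.O/X.X./XOOX is terminal -1 (O); from ...O/..X./XOOX depth 6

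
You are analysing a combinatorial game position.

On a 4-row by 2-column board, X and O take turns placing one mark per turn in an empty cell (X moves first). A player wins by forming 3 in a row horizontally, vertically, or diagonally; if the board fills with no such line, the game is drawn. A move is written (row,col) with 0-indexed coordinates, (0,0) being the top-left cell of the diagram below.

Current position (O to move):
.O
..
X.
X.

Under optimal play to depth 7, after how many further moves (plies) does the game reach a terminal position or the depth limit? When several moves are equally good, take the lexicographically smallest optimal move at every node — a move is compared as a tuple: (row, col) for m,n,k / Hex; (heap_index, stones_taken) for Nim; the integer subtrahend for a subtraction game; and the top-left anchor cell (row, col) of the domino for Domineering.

PV length from [.O/../X./X.]: 5 plies

[.O/../X./X.] O move#1: (0,0):-1/OO/../X./X., (1,0):+0/.O/O./X./X.*, (1,1):-1/.O/.O/X./X., (2,1):-1/.O/../XO/X., (3,1):-1/.O/../X./XO
[.O/O./X./X.] X move#2: (0,0):+0/XO/O./X./X.*, (1,1):+0/.O/OX/X./X., (2,1):+0/.O/O./XX/X., (3,1):+0/.O/O./X./XX
[XO/O./X./X.] O move#3: (1,1):+0/XO/OO/X./X.*, (2,1):+0/XO/O./XO/X., (3,1):+0/XO/O./X./XO
[XO/OO/X./X.] X move#4: (2,1):+0/XO/OO/XX/X.*, (3,1):-1/XO/OO/X./XX
[XO/OO/XX/X.] O move#5: (3,1):+0/XO/OO/XX/XO*
[XO/OO/XX/XO] end (terminal +0, X#6); searched .O/../X./X. to 7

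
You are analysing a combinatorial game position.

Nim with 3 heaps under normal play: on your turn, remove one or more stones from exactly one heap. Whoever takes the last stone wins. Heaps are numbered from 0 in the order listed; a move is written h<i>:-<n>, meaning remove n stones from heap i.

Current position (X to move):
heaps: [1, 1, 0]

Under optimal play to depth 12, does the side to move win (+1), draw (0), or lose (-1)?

value((1,1,0), X) = -1

p1 X@[(1,1,0)]: h0:-1[(0,1,0)]-1* h1:-1[(1,0,0)]-1
p2 O@[(0,1,0)]: h1:-1[(0,0,0)]+1*
p3 X@[(0,0,0)] terminal -1; root [(1,1,0)] d12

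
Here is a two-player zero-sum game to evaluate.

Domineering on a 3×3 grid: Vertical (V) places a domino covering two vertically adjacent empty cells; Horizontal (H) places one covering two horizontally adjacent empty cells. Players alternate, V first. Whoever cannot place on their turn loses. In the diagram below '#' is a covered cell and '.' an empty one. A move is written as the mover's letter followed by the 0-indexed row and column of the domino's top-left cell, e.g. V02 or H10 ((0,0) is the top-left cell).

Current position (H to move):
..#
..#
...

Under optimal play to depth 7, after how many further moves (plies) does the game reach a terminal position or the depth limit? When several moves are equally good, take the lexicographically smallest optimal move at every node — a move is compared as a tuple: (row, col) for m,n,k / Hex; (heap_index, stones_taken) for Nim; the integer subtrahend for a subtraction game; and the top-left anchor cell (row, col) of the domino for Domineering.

PV length from [..#/..#/...]: 1 ply

[..#/..#/...] H move#1: H00:-1/###/..#/..., H10:+1/..#/###/...*, H20:-1/..#/..#/##., H21:-1/..#/..#/.##
[..#/###/...] end (terminal -1, V#2); searched ..#/..#/... to 7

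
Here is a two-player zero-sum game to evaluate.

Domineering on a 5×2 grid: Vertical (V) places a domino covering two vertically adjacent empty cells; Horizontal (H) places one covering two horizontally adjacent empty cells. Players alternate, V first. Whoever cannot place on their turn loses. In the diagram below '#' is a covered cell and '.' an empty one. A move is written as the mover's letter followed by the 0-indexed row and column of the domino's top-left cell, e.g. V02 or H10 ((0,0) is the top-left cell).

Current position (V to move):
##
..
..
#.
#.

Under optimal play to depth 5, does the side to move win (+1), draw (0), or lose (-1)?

value(##/../../#./#., V) = +1

[##/../../#./#.] V move#1: V10:+1/##/#./#./#./#.*, V11:+1/##/.#/.#/#./#., V21:-1/##/../.#/##/#., V31:-1/##/../../##/##
[##/#./#./#./#.] end (terminal -1, H#2); searched ##/../../#./#. to 5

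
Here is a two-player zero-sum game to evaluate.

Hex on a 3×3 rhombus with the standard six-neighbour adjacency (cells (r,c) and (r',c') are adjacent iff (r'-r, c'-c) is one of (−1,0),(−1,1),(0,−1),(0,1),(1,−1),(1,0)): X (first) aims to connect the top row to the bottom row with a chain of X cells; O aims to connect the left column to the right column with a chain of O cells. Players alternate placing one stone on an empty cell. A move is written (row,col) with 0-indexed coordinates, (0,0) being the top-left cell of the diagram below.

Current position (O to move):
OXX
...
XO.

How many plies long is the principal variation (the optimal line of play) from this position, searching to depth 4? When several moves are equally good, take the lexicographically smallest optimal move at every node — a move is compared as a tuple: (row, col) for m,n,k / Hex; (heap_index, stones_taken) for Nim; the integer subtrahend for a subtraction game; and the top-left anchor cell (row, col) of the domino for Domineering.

PV length from [OXX/.../XO.]: 2 plies

[OXX/.../XO.] O move#1: (1,0):-1/OXX/O../XO.*, (1,1):-1/OXX/.O./XO., (1,2):-1/OXX/..O/XO., (2,2):-1/OXX/.../XOO
[OXX/O../XO.] X move#2: (1,1):+1/OXX/OX./XO.*, (1,2):+1/OXX/O.X/XO., (2,2):+1/OXX/O../XOX
[OXX/OX./XO.] end (terminal -1, O#3); searched OXX/.../XO. to 4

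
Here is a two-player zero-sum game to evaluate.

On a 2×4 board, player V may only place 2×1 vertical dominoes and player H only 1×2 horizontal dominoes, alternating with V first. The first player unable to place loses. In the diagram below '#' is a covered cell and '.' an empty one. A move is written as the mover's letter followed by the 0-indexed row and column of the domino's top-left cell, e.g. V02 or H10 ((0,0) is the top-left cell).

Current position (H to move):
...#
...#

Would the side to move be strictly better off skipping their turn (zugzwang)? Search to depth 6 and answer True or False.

p1 H@[...#/...#]: H00[##.#/...#]+1* H01[.###/...#]+1 H10[...#/##.#]+1 H11[...#/.###]+1
p2 V@[##.#/...#]: V02[####/..##]-1*
p3 H@[####/..##]: H10[####/####]+1*
p4 V@[####/####] terminal -1; root [...#/...#] d6
if H skipped the turn, V would face:
~ p1 V@[...#/...#]: V00[#..#/#..#]-1 V01[.#.#/.#.#]+1* V02[..##/..##]-1
~ p2 H@[.#.#/.#.#] terminal -1; root [...#/...#] d6
compare (H): move=+1 vs pass=-1

zugzwang(...#/...#, H) = False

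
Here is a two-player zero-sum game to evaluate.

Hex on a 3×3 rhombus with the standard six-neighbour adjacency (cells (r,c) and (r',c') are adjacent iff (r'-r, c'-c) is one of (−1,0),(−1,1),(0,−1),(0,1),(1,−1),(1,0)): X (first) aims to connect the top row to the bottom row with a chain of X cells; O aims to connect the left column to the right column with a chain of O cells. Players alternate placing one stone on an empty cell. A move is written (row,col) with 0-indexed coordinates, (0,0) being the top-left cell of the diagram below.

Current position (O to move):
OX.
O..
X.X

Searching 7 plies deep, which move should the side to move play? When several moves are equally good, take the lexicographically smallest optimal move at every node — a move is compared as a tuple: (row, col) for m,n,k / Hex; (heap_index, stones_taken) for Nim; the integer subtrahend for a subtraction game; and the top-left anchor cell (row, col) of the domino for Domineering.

O's best at [OX./O../X.X]: (1,1)

[OX./O../X.X] O move#1: (0,2):-1/OXO/O../X.X, (1,1):+1/OX./OO./X.X*, (1,2):-1/OX./O.O/X.X, (2,1):-1/OX./O../XOX
[OX./OO./X.X] X move#2: (0,2):-1/OXX/OO./X.X*, (1,2):-1/OX./OOX/X.X, (2,1):-1/OX./OO./XXX
[OXX/OO./X.X] O move#3: (1,2):+1/OXX/OOO/X.X*, (2,1):-1/OXX/OO./XOX
[OXX/OOO/X.X] end (terminal -1, X#4); searched OX./O../X.X to 7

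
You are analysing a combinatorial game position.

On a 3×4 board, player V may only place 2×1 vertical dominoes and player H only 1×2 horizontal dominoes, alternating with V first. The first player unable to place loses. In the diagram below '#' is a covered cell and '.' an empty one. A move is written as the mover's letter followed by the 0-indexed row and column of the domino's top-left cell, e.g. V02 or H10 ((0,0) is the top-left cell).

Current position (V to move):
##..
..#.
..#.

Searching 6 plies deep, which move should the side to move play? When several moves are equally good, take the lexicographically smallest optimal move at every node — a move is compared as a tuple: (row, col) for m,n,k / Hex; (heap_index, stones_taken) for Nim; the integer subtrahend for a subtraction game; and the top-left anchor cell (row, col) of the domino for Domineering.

V's best at [##../..#./..#.]: V10

p1 V@[##../..#./..#.]: V03[##.#/..##/..#.]-1 V10[##../#.#./#.#.]+1* V11[##../.##./.##.]+1 V13[##../..##/..##]-1
p2 H@[##../#.#./#.#.]: H02[####/#.#./#.#.]-1*
p3 V@[####/#.#./#.#.]: V11[####/###./###.]+1* V13[####/#.##/#.##]+1
p4 H@[####/###./###.] terminal -1; root [##../..#./..#.] d6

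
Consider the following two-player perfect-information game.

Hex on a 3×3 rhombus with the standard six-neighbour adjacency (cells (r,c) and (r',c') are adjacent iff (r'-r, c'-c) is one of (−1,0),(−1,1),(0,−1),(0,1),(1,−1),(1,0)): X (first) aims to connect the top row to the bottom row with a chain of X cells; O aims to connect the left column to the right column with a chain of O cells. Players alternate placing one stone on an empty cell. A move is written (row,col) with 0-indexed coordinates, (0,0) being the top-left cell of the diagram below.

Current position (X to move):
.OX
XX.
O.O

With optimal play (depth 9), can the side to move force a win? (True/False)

X winning at [.OX/XX./O.O]: True

[.OX/XX./O.O] X move#1: (0,0):-1/XOX/XX./O.O, (1,2):-1/.OX/XXX/O.O, (2,1):+1/.OX/XX./OXO*
[.OX/XX./OXO] end (terminal -1, O#2); searched .OX/XX./O.O to 9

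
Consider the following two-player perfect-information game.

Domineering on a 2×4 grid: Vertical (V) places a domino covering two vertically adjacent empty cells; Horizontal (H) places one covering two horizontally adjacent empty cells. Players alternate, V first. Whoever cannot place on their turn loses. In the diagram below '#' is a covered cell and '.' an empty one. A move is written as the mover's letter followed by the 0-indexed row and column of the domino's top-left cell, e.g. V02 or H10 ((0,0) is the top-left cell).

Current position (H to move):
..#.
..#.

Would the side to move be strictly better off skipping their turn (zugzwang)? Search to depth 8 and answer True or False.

ply 1, H at ..#./..#. | H00=+1→###./..#.*; H10=+1→..#./###.
ply 2, V at ###./..#. | V03=-1→####/..##*
ply 3, H at ####/..## | H10=+1→####/####*
ply 4: ####/#### is terminal -1 (V); from ..#./..#. depth 8
pass branch (V moves first from the same position):
  | ply 1, V at ..#./..#. | V00=+1→#.#./#.#.*; V01=+1→.##./.##.; V03=-1→..##/..##
  | ply 2: #.#./#.#. is terminal -1 (H); from ..#./..#. depth 8
H moving scores +1; H passing scores -1

zugzwang(..#./..#., H) = False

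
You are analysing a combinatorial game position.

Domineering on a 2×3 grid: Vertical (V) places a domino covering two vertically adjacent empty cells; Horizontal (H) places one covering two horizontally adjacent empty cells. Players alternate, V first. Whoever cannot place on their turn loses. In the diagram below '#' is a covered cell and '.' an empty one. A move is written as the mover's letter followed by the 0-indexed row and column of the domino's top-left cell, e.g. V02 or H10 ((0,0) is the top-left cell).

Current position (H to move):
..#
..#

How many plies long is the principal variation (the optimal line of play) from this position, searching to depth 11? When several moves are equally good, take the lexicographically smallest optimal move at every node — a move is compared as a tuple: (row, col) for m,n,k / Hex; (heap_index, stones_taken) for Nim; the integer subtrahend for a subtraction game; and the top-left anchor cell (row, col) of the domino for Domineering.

PV length from [..#/..#]: 1 ply

[..#/..#] H move#1: H00:+1/###/..#*, H10:+1/..#/###
[###/..#] end (terminal -1, V#2); searched ..#/..# to 11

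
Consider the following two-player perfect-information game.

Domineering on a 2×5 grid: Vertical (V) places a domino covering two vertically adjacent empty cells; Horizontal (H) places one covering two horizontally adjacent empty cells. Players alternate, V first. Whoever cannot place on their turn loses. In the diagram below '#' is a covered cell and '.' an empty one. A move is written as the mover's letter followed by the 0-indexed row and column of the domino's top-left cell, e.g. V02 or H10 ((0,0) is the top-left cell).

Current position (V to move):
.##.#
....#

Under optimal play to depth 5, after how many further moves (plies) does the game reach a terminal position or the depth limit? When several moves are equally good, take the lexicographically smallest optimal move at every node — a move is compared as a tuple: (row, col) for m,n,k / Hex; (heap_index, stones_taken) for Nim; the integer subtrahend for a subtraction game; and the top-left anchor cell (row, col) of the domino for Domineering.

[.##.#/....#] V move#1: V00:-1/###.#/#...#*, V03:-1/.####/...##
[###.#/#...#] H move#2: H11:-1/###.#/###.#, H12:+1/###.#/#.###*
[###.#/#.###] end (terminal -1, V#3); searched .##.#/....# to 5

PV length from [.##.#/....#]: 2 plies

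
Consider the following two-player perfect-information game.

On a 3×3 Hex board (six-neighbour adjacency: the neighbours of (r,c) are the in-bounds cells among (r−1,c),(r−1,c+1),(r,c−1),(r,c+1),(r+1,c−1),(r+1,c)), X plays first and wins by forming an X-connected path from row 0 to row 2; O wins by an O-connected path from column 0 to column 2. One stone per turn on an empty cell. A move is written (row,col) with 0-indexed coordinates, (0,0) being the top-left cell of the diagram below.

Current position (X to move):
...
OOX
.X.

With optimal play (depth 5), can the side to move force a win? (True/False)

ply 1, X at .../OOX/.X. | (0,0)=-1→X../OOX/.X.; (0,1)=-1→.X./OOX/.X.; (0,2)=+1→..X/OOX/.X.*; (2,0)=-1→.../OOX/XX.; (2,2)=-1→.../OOX/.XX
ply 2: ..X/OOX/.X. is terminal -1 (O); from .../OOX/.X. depth 5

X winning at [.../OOX/.X.]: True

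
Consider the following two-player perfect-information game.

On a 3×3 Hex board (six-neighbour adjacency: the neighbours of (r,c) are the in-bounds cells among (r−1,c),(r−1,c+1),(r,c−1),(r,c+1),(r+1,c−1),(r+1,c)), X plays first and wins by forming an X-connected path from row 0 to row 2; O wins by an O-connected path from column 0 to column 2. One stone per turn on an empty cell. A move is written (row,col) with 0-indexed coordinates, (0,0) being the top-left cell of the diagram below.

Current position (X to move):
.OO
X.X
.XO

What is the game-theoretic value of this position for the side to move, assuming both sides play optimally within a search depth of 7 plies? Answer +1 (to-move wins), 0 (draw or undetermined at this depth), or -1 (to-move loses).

ply 1, X at .OO/X.X/.XO | (0,0)=+1→XOO/X.X/.XO*; (1,1)=-1→.OO/XXX/.XO; (2,0)=-1→.OO/X.X/XXO
ply 2, O at XOO/X.X/.XO | (1,1)=-1→XOO/XOX/.XO*; (2,0)=-1→XOO/X.X/OXO
ply 3, X at XOO/XOX/.XO | (2,0)=+1→XOO/XOX/XXO*
ply 4: XOO/XOX/XXO is terminal -1 (O); from .OO/X.X/.XO depth 7

value(.OO/X.X/.XO, X) = +1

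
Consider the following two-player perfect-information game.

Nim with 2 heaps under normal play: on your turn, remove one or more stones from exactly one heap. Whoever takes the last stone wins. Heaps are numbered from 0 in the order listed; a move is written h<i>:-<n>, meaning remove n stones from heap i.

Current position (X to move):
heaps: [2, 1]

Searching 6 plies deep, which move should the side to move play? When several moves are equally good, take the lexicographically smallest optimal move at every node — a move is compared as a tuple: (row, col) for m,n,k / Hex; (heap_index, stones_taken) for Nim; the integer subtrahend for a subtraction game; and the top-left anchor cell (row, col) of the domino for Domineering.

X's best at [(2,1)]: h0:-1

ply 1, X at (2,1) | h0:-1=+1→(1,1)*; h0:-2=-1→(0,1); h1:-1=-1→(2,0)
ply 2, O at (1,1) | h0:-1=-1→(0,1)*; h1:-1=-1→(1,0)
ply 3, X at (0,1) | h1:-1=+1→(0,0)*
ply 4: (0,0) is terminal -1 (O); from (2,1) depth 6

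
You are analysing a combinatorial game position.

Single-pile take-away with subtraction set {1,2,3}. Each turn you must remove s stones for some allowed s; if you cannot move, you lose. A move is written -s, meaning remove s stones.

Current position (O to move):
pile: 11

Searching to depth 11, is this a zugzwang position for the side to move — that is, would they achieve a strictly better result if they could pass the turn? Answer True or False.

zugzwang(11, O) = False

p1 O@[11]: -1[10]-1 -2[9]-1 -3[8]+1*
p2 X@[8]: -1[7]-1* -2[6]-1 -3[5]-1
p3 O@[7]: -1[6]-1 -2[5]-1 -3[4]+1*
p4 X@[4]: -1[3]-1* -2[2]-1 -3[1]-1
p5 O@[3]: -1[2]-1 -2[1]-1 -3[0]+1*
p6 X@[0] terminal -1; root [11] d11
if O skipped the turn, X would face:
~ p1 X@[11]: -1[10]-1 -2[9]-1 -3[8]+1*
~ p2 O@[8]: -1[7]-1* -2[6]-1 -3[5]-1
~ p3 X@[7]: -1[6]-1 -2[5]-1 -3[4]+1*
~ p4 O@[4]: -1[3]-1* -2[2]-1 -3[1]-1
~ p5 X@[3]: -1[2]-1 -2[1]-1 -3[0]+1*
~ p6 O@[0] terminal -1; root [11] d11
compare (O): move=+1 vs pass=-1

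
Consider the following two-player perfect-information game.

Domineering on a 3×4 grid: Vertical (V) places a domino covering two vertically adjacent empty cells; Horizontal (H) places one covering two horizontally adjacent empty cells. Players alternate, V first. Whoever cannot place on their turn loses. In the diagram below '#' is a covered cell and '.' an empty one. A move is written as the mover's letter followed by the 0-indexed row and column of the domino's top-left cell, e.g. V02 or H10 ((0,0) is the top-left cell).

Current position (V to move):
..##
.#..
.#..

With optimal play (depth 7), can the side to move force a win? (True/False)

[..##/.#../.#..] V move#1: V00:-1/#.##/##../.#.., V10:-1/..##/##../##.., V12:+1/..##/.##./.##.*, V13:+1/..##/.#.#/.#.#
[..##/.##./.##.] H move#2: H00:-1/####/.##./.##.*
[####/.##./.##.] V move#3: V10:+1/####/###./###.*, V13:+1/####/.###/.###
[####/###./###.] end (terminal -1, H#4); searched ..##/.#../.#.. to 7

V winning at [..##/.#../.#..]: True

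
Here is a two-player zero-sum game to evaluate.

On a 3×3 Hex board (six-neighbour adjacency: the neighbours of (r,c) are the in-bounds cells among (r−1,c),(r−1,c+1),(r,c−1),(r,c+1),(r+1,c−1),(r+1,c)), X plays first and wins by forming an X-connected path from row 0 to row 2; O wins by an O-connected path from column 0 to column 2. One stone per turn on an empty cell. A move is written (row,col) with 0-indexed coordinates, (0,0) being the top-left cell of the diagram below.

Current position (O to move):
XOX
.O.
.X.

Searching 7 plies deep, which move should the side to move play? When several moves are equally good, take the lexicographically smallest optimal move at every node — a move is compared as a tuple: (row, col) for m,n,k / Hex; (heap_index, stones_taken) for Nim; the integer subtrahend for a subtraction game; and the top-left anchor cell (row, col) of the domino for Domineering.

ply 1, O at XOX/.O./.X. | (1,0)=-1→XOX/OO./.X.; (1,2)=+1→XOX/.OO/.X.*; (2,0)=-1→XOX/.O./OX.; (2,2)=-1→XOX/.O./.XO
ply 2, X at XOX/.OO/.X. | (1,0)=-1→XOX/XOO/.X.*; (2,0)=-1→XOX/.OO/XX.; (2,2)=-1→XOX/.OO/.XX
ply 3, O at XOX/XOO/.X. | (2,0)=+1→XOX/XOO/OX.*; (2,2)=-1→XOX/XOO/.XO
ply 4: XOX/XOO/OX. is terminal -1 (X); from XOX/.O./.X. depth 7

O's best at [XOX/.O./.X.]: (1,2)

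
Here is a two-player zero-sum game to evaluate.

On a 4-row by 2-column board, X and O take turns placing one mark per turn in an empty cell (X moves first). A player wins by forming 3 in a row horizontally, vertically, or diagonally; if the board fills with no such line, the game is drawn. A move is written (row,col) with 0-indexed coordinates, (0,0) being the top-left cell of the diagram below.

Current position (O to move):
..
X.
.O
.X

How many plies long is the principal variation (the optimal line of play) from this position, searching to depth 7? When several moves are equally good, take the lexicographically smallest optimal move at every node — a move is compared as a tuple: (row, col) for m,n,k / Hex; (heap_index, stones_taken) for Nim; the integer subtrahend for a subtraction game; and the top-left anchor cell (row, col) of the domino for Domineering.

ply 1, O at ../X./.O/.X | (0,0)=+0→O./X./.O/.X*; (0,1)=+0→.O/X./.O/.X; (1,1)=+0→../XO/.O/.X; (2,0)=+0→../X./OO/.X; (3,0)=+0→../X./.O/OX
ply 2, X at O./X./.O/.X | (0,1)=+0→OX/X./.O/.X*; (1,1)=+0→O./XX/.O/.X; (2,0)=+0→O./X./XO/.X; (3,0)=+0→O./X./.O/XX
ply 3, O at OX/X./.O/.X | (1,1)=+0→OX/XO/.O/.X*; (2,0)=+0→OX/X./OO/.X; (3,0)=+0→OX/X./.O/OX
ply 4, X at OX/XO/.O/.X | (2,0)=+0→OX/XO/XO/.X*; (3,0)=+0→OX/XO/.O/XX
ply 5, O at OX/XO/XO/.X | (3,0)=+0→OX/XO/XO/OX*
ply 6: OX/XO/XO/OX is terminal +0 (X); from ../X./.O/.X depth 7

PV length from [../X./.O/.X]: 5 plies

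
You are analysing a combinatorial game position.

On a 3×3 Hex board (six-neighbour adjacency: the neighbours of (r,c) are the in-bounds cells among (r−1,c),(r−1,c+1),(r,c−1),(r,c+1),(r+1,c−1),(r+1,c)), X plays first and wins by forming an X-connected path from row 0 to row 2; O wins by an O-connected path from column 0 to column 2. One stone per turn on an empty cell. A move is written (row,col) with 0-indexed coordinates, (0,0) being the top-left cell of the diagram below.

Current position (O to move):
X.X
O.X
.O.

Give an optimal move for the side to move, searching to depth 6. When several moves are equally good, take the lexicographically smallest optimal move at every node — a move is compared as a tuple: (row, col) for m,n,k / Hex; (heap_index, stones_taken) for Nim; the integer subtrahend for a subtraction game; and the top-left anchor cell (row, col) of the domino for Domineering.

O's best at [X.X/O.X/.O.]: (2,2)

ply 1, O at X.X/O.X/.O. | (0,1)=-1→XOX/O.X/.O.; (1,1)=-1→X.X/OOX/.O.; (2,0)=-1→X.X/O.X/OO.; (2,2)=+1→X.X/O.X/.OO*
ply 2, X at X.X/O.X/.OO | (0,1)=-1→XXX/O.X/.OO*; (1,1)=-1→X.X/OXX/.OO; (2,0)=-1→X.X/O.X/XOO
ply 3, O at XXX/O.X/.OO | (1,1)=+1→XXX/OOX/.OO*; (2,0)=+1→XXX/O.X/OOO
ply 4: XXX/OOX/.OO is terminal -1 (X); from X.X/O.X/.O. depth 6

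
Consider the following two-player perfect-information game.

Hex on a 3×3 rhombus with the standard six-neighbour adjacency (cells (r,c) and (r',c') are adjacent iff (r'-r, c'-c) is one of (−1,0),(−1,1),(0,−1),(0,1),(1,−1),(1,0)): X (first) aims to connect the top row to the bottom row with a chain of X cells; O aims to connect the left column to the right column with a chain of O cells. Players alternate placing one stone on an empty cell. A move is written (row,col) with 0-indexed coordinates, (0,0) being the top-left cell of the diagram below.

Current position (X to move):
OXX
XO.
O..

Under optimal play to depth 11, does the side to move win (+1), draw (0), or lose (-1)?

value(OXX/XO./O.., X) = +1

[OXX/XO./O..] X move#1: (1,2):+1/OXX/XOX/O..*, (2,1):-1/OXX/XO./OX., (2,2):-1/OXX/XO./O.X
[OXX/XOX/O..] O move#2: (2,1):-1/OXX/XOX/OO.*, (2,2):-1/OXX/XOX/O.O
[OXX/XOX/OO.] X move#3: (2,2):+1/OXX/XOX/OOX*
[OXX/XOX/OOX] end (terminal -1, O#4); searched OXX/XO./O.. to 11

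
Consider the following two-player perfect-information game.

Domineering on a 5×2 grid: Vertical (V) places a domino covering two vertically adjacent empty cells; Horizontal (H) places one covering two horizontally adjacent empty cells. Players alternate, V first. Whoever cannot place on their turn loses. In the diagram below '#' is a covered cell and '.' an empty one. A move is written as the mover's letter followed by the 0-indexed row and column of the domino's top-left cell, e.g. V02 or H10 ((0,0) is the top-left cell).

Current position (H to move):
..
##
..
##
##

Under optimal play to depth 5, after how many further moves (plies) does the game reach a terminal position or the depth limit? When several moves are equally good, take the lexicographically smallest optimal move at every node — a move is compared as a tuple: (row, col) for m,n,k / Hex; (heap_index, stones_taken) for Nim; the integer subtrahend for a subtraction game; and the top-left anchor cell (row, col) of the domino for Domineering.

p1 H@[../##/../##/##]: H00[##/##/../##/##]+1* H20[../##/##/##/##]+1
p2 V@[##/##/../##/##] terminal -1; root [../##/../##/##] d5

PV length from [../##/../##/##]: 1 ply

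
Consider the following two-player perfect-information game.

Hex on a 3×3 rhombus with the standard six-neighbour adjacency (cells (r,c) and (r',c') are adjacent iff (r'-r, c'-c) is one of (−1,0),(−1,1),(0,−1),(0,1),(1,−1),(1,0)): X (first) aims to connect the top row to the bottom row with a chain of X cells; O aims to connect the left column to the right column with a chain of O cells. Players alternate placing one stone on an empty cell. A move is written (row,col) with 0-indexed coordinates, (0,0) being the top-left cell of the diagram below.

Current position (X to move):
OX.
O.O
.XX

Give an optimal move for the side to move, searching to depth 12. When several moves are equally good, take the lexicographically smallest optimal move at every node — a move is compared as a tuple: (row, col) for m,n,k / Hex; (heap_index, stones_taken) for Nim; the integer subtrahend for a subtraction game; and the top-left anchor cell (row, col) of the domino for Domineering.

X's best at [OX./O.O/.XX]: (1,1)

[OX./O.O/.XX] X move#1: (0,2):-1/OXX/O.O/.XX, (1,1):+1/OX./OXO/.XX*, (2,0):-1/OX./O.O/XXX
[OX./OXO/.XX] end (terminal -1, O#2); searched OX./O.O/.XX to 12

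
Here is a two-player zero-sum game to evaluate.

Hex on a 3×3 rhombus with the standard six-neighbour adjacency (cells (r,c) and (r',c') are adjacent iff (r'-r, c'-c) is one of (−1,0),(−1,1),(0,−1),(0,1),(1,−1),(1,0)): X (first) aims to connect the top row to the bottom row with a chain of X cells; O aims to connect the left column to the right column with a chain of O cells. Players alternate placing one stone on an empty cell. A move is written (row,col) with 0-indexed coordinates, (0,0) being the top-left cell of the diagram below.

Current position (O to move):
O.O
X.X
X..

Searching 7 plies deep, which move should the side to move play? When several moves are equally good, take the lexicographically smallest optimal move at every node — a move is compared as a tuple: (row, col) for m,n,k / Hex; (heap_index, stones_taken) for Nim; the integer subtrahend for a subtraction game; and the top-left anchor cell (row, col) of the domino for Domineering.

O's best at [O.O/X.X/X..]: (0,1)

[O.O/X.X/X..] O move#1: (0,1):+1/OOO/X.X/X..*, (1,1):-1/O.O/XOX/X.., (2,1):-1/O.O/X.X/XO., (2,2):-1/O.O/X.X/X.O
[OOO/X.X/X..] end (terminal -1, X#2); searched O.O/X.X/X.. to 7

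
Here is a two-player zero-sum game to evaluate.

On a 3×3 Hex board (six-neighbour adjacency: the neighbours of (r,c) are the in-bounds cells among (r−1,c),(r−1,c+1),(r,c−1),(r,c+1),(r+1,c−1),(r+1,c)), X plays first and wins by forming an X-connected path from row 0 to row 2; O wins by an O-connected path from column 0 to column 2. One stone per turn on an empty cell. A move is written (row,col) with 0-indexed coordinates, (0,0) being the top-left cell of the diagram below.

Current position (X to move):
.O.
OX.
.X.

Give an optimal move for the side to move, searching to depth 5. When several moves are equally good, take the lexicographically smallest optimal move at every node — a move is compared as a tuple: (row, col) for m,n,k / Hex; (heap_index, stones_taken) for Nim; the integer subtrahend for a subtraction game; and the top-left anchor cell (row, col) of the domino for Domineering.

ply 1, X at .O./OX./.X. | (0,0)=-1→XO./OX./.X.; (0,2)=+1→.OX/OX./.X.*; (1,2)=-1→.O./OXX/.X.; (2,0)=-1→.O./OX./XX.; (2,2)=-1→.O./OX./.XX
ply 2: .OX/OX./.X. is terminal -1 (O); from .O./OX./.X. depth 5

X's best at [.O./OX./.X.]: (0,2)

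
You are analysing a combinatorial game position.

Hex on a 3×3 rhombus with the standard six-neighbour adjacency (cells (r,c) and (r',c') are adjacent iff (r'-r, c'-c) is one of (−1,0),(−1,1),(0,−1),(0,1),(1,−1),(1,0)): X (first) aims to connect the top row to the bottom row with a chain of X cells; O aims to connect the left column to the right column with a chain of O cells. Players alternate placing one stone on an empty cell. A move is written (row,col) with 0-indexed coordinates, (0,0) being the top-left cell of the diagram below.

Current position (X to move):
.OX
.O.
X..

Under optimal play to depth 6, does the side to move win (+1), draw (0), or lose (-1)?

value(.OX/.O./X.., X) = +1

ply 1, X at .OX/.O./X.. | (0,0)=+1→XOX/.O./X..*; (1,0)=+1→.OX/XO./X..; (1,2)=+1→.OX/.OX/X..; (2,1)=-1→.OX/.O./XX.; (2,2)=-1→.OX/.O./X.X
ply 2, O at XOX/.O./X.. | (1,0)=-1→XOX/OO./X..*; (1,2)=-1→XOX/.OO/X..; (2,1)=-1→XOX/.O./XO.; (2,2)=-1→XOX/.O./X.O
ply 3, X at XOX/OO./X.. | (1,2)=+1→XOX/OOX/X..*; (2,1)=-1→XOX/OO./XX.; (2,2)=-1→XOX/OO./X.X
ply 4, O at XOX/OOX/X.. | (2,1)=-1→XOX/OOX/XO.*; (2,2)=-1→XOX/OOX/X.O
ply 5, X at XOX/OOX/XO. | (2,2)=+1→XOX/OOX/XOX*
ply 6: XOX/OOX/XOX is terminal -1 (O); from .OX/.O./X.. depth 6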